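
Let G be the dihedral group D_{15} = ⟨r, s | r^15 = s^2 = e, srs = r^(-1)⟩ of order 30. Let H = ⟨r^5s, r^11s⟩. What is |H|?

|⟨r^5s⟩| = 2 and |⟨r^11s⟩| = 2, so |H| is a multiple of lcm(2, 2) = 2 and divides |G| = 30.
Closing under the operation: H = {e, r^3, r^6, r^9, r^12, r^2s, r^5s, r^8s, r^11s, r^14s}, so |H| = 10.

10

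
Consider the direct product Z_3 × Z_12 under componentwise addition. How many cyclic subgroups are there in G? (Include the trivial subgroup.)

15

A cyclic subgroup of order d is generated by each of its φ(d) elements of order d, so the cyclic subgroups of order d number (#elements of order d)/φ(d).
Cyclic subgroups by order — order 1: 1; order 2: 1; order 3: 4; order 4: 1; order 6: 4; order 12: 4.
Total: 15.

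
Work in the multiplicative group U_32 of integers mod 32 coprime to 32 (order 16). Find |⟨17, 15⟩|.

|⟨17⟩| = 2 and |⟨15⟩| = 2, so |H| is a multiple of lcm(2, 2) = 2 and divides |G| = 16.
Closing under the operation: H = {1, 15, 17, 31}, so |H| = 4.

4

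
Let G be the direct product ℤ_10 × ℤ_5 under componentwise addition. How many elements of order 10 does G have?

An element (a,b) has order lcm(ord(a), ord(b)); count pairs with lcm equal to 10.
Enumerating gives 24 such elements.

24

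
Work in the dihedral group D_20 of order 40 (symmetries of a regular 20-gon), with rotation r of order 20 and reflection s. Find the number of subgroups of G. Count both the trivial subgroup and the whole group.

|G| = 40, so by Lagrange every subgroup order divides 40. Divisors: 1, 2, 4, 5, 8, 10, 20, 40.
Subgroups by order — order 1: 1; order 2: 21; order 4: 11; order 5: 1; order 8: 5; order 10: 5; order 20: 3; order 40: 1.
Total: 1 + 21 + 11 + 1 + 5 + 5 + 3 + 1 = 48.

48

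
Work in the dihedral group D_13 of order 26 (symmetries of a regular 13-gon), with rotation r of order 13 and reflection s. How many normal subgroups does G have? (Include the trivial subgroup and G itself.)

G has 16 subgroups. Checking conjugation-invariance by order — order 1: 1/1 normal; order 2: 0/13 normal; order 13: 1/1 normal; order 26: 1/1 normal.
Total normal subgroups: 3.

3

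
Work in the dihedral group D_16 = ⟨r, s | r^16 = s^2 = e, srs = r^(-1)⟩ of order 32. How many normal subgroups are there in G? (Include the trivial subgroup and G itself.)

8

G has 36 subgroups. Checking conjugation-invariance by order — order 1: 1/1 normal; order 2: 1/17 normal; order 4: 1/9 normal; order 8: 1/5 normal; order 16: 3/3 normal; order 32: 1/1 normal.
Total normal subgroups: 8.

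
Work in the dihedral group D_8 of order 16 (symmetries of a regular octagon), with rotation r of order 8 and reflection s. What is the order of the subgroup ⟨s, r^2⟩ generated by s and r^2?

8

|⟨s⟩| = 2 and |⟨r^2⟩| = 4, so |H| is a multiple of lcm(2, 4) = 4 and divides |G| = 16.
Closing under the operation: H = {e, r^2, r^4, r^6, s, r^2s, r^4s, r^6s}, so |H| = 8.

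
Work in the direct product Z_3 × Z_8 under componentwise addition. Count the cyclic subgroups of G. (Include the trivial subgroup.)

Each element a generates a cyclic subgroup ⟨a⟩; distinct elements may generate the same one (a cyclic group of order d has φ(d) generators).
Cyclic subgroups by order — order 1: 1; order 2: 1; order 3: 1; order 4: 1; order 6: 1; order 8: 1; order 12: 1; order 24: 1.
Total: 8.

8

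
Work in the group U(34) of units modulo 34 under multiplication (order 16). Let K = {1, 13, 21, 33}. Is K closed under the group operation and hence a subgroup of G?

Yes

|K| = 4 divides |G| = 16, consistent with Lagrange.
K contains the identity, every element's inverse is in K, and K is closed under ·: it is a subgroup.
In fact K = ⟨21⟩.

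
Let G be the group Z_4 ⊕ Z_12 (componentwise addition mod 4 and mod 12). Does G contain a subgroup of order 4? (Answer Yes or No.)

4 | 48. A subgroup of order 4 is {(0,0), (0,3), (0,6), (0,9)}.

Yes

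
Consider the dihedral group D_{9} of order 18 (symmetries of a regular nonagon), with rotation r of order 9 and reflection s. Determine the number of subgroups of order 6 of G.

3

|G| = 18 and 6 | 18, so subgroups of order 6 are possible by Lagrange.
The subgroups of order 6 are: {e, r^3, r^6, r^2s, r^5s, r^8s}; {e, r^3, r^6, s, r^3s, r^6s}; {e, r^3, r^6, rs, r^4s, r^7s}.
So G has 3 subgroups of order 6.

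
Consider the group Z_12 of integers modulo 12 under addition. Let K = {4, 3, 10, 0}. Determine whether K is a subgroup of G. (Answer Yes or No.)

No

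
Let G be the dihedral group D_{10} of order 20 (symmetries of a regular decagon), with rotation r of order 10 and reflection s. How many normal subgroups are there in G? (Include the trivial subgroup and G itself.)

7

G has 22 subgroups. Checking conjugation-invariance by order — order 1: 1/1 normal; order 2: 1/11 normal; order 4: 0/5 normal; order 5: 1/1 normal; order 10: 3/3 normal; order 20: 1/1 normal.
Total normal subgroups: 7.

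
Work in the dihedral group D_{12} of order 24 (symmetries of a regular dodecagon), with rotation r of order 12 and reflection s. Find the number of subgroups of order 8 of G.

|G| = 24 and 8 | 24, so subgroups of order 8 are possible by Lagrange.
The subgroups of order 8 are: {e, r^3, r^6, r^9, rs, r^4s, r^7s, r^10s}; {e, r^3, r^6, r^9, r^2s, r^5s, r^8s, r^11s}; {e, r^3, r^6, r^9, s, r^3s, r^6s, r^9s}.
So G has 3 subgroups of order 8.

3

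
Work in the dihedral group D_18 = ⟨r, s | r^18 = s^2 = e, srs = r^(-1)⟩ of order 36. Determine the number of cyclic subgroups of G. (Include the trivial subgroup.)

Each element a generates a cyclic subgroup ⟨a⟩; distinct elements may generate the same one (a cyclic group of order d has φ(d) generators).
Cyclic subgroups by order — order 1: 1; order 2: 19; order 3: 1; order 6: 1; order 9: 1; order 18: 1.
Total: 24.

24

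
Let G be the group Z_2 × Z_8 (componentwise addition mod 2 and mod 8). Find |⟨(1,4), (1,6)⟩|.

|⟨(1,4)⟩| = 2 and |⟨(1,6)⟩| = 4, so |H| is a multiple of lcm(2, 4) = 4 and divides |G| = 16.
Closing under the operation: H = {(0,0), (0,2), (0,4), (0,6), (1,0), (1,2), (1,4), (1,6)}, so |H| = 8.

8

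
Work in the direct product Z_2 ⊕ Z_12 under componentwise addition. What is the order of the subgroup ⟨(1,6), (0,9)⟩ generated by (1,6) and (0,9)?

8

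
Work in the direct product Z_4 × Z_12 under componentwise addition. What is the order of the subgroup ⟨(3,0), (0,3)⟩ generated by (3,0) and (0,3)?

16

|⟨(3,0)⟩| = 4 and |⟨(0,3)⟩| = 4, so |H| is a multiple of lcm(4, 4) = 4 and divides |G| = 48.
Closing under the operation: H = {(0,0), (0,3), (0,6), (0,9), (1,0), (1,3), (1,6), (1,9), (2,0), (2,3), (2,6), (2,9), (3,0), (3,3), (3,6), (3,9)}, so |H| = 16.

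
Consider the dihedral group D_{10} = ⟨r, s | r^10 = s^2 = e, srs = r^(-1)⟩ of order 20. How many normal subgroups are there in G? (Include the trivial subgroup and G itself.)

7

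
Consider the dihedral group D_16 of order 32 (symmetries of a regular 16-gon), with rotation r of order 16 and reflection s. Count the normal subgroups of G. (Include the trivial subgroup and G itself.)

G has 36 subgroups. Checking conjugation-invariance by order — order 1: 1/1 normal; order 2: 1/17 normal; order 4: 1/9 normal; order 8: 1/5 normal; order 16: 3/3 normal; order 32: 1/1 normal.
Total normal subgroups: 8.

8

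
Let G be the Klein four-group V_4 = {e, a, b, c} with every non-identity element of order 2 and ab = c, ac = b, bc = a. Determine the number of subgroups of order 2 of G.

3

|G| = 4 and 2 | 4, so subgroups of order 2 are possible by Lagrange.
The subgroups of order 2 are: {e, a}; {e, b}; {e, c}.
So G has 3 subgroups of order 2.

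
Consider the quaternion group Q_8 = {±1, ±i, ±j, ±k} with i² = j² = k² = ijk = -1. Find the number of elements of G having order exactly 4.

6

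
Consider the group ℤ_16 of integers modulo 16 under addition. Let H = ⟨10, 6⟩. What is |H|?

8

|⟨10⟩| = 8 and |⟨6⟩| = 8, so |H| is a multiple of lcm(8, 8) = 8 and divides |G| = 16.
Closing under the operation: H = {0, 2, 4, 6, 8, 10, 12, 14}, so |H| = 8.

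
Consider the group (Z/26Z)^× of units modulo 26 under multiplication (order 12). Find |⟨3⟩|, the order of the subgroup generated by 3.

3

Compute successive powers of 3 mod 26: 3, 9, 1; 3^3 ≡ 1 (mod 26).
So |⟨3⟩| = 3.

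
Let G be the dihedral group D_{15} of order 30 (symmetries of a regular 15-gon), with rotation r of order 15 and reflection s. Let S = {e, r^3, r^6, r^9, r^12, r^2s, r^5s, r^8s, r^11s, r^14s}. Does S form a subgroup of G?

Yes

|S| = 10 divides |G| = 30, consistent with Lagrange.
S contains the identity, every element's inverse is in S, and S is closed under ·: it is a subgroup.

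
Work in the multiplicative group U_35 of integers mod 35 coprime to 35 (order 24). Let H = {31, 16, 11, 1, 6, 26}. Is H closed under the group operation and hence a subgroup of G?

Yes

|H| = 6 divides |G| = 24, consistent with Lagrange.
H contains the identity, every element's inverse is in H, and H is closed under ·: it is a subgroup.
In fact H = ⟨26⟩.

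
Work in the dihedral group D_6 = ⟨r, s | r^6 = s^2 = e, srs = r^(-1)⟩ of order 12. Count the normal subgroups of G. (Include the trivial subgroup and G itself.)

7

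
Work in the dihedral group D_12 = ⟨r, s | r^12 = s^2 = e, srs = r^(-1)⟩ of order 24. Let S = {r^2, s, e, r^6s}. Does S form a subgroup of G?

r^2 ∈ S but its inverse r^10 ∉ S, so S is not a subgroup.

No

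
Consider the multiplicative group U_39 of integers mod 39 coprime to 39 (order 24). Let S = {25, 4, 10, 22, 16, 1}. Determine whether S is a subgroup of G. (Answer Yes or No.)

Yes

|S| = 6 divides |G| = 24, consistent with Lagrange.
S contains the identity, every element's inverse is in S, and S is closed under ·: it is a subgroup.
In fact S = ⟨4⟩.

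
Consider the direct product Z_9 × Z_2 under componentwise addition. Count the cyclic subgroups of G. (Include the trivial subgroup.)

6

Group the elements of G by the cyclic subgroup they generate; each cyclic subgroup of order d accounts for φ(d) elements.
Cyclic subgroups by order — order 1: 1; order 2: 1; order 3: 1; order 6: 1; order 9: 1; order 18: 1.
Total: 6.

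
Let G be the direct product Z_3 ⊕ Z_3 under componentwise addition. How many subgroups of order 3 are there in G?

|G| = 9 and 3 | 9, so subgroups of order 3 are possible by Lagrange.
The subgroups of order 3 are: {(0,0), (0,1), (0,2)}; {(0,0), (1,0), (2,0)}; {(0,0), (1,1), (2,2)}; {(0,0), (1,2), (2,1)}.
So G has 4 subgroups of order 3.

4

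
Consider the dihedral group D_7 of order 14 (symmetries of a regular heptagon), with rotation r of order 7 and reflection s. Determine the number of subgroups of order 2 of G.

7

|G| = 14 and 2 | 14, so subgroups of order 2 are possible by Lagrange.
The subgroups of order 2 are: {e, r^2s}; {e, r^3s}; {e, r^4s}; {e, r^5s}; … (7 in all).
So G has 7 subgroups of order 2.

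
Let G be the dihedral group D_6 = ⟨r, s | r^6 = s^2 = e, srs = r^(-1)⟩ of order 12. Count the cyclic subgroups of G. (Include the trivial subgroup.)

A cyclic subgroup of order d is generated by each of its φ(d) elements of order d, so the cyclic subgroups of order d number (#elements of order d)/φ(d).
Cyclic subgroups by order — order 1: 1; order 2: 7; order 3: 1; order 6: 1.
Total: 10.

10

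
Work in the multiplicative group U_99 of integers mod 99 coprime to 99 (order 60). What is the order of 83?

30

Compute successive powers of 83 mod 99: 83, 58, 62, 97, 32, 82, 74, 4, …; 83^30 ≡ 1 (mod 99).
So |⟨83⟩| = 30.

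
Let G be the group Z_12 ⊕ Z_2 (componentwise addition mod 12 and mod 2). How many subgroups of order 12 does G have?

3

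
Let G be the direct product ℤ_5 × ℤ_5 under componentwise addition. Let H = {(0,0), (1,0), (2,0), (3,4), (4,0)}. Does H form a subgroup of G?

(3,4) ∈ H but its inverse (2,1) ∉ H, so H is not a subgroup.

No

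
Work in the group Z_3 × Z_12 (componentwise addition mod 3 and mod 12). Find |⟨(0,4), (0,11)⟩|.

12

|⟨(0,4)⟩| = 3 and |⟨(0,11)⟩| = 12, so |H| is a multiple of lcm(3, 12) = 12 and divides |G| = 36.
Closing under the operation: H = {(0,0), (0,1), (0,2), (0,3), (0,4), (0,5), (0,6), (0,7), (0,8), (0,9), (0,10), (0,11)}, so |H| = 12.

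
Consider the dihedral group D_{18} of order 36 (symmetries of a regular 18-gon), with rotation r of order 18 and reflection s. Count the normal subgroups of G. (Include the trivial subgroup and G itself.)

G has 45 subgroups. Checking conjugation-invariance by order — order 1: 1/1 normal; order 2: 1/19 normal; order 3: 1/1 normal; order 4: 0/9 normal; order 6: 1/7 normal; order 9: 1/1 normal; order 12: 0/3 normal; order 18: 3/3 normal; order 36: 1/1 normal.
Total normal subgroups: 9.

9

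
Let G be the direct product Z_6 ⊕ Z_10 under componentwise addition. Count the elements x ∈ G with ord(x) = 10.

12

An element (a,b) has order lcm(ord(a), ord(b)); count pairs with lcm equal to 10.
Enumerating gives 12 such elements.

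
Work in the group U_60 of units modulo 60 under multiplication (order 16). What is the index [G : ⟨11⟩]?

8

|⟨11⟩| = 2 and |G| = 16.
By Lagrange, [G : H] = |G|/|H| = 16/2 = 8.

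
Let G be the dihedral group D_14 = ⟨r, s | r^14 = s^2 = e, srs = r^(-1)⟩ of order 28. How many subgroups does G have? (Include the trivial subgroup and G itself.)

28

|G| = 28, so by Lagrange every subgroup order divides 28. Divisors: 1, 2, 4, 7, 14, 28.
Subgroups by order — order 1: 1; order 2: 15; order 4: 7; order 7: 1; order 14: 3; order 28: 1.
Total: 1 + 15 + 7 + 1 + 3 + 1 = 28.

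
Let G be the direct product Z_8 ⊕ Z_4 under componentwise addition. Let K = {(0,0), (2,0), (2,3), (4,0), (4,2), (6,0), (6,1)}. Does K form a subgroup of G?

|K| = 7 does not divide |G| = 32, so by Lagrange K is not a subgroup.

No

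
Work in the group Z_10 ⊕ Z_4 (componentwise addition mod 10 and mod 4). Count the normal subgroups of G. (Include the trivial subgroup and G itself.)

16

G is abelian, so every subgroup is normal.
G has 16 subgroups in total, hence 16 normal subgroups.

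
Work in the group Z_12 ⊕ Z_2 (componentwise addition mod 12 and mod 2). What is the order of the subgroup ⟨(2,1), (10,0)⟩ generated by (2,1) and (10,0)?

12

|⟨(2,1)⟩| = 6 and |⟨(10,0)⟩| = 6, so |H| is a multiple of lcm(6, 6) = 6 and divides |G| = 24.
Closing under the operation: H = {(0,0), (0,1), (2,0), (2,1), (4,0), (4,1), (6,0), (6,1), (8,0), (8,1), (10,0), (10,1)}, so |H| = 12.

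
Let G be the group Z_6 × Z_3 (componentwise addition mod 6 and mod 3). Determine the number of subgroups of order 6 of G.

4

|G| = 18 and 6 | 18, so subgroups of order 6 are possible by Lagrange.
The subgroups of order 6 are: {(0,0), (0,1), (0,2), (3,0), (3,1), (3,2)}; {(0,0), (1,0), (2,0), (3,0), (4,0), (5,0)}; {(0,0), (1,1), (2,2), (3,0), (4,1), (5,2)}; {(0,0), (1,2), (2,1), (3,0), (4,2), (5,1)}.
So G has 4 subgroups of order 6.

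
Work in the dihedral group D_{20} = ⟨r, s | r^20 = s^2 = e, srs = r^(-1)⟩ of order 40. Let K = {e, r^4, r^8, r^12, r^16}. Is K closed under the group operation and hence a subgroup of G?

|K| = 5 divides |G| = 40, consistent with Lagrange.
K contains the identity, every element's inverse is in K, and K is closed under ·: it is a subgroup.
In fact K = ⟨r^4⟩.

Yes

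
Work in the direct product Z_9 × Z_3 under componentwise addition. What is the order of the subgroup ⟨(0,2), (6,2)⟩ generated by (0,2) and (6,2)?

9

|⟨(0,2)⟩| = 3 and |⟨(6,2)⟩| = 3, so |H| is a multiple of lcm(3, 3) = 3 and divides |G| = 27.
Closing under the operation: H = {(0,0), (0,1), (0,2), (3,0), (3,1), (3,2), (6,0), (6,1), (6,2)}, so |H| = 9.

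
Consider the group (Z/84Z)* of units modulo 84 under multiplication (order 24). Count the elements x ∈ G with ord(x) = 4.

0

No element of G has order 4 (even though 4 | 24).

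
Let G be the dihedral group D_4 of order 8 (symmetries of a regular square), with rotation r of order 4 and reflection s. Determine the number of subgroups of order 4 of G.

3

|G| = 8 and 4 | 8, so subgroups of order 4 are possible by Lagrange.
The subgroups of order 4 are: {e, r, r^2, r^3}; {e, r^2, s, r^2s}; {e, r^2, rs, r^3s}.
So G has 3 subgroups of order 4.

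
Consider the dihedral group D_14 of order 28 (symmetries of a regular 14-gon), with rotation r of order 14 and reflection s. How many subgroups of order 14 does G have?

|G| = 28 and 14 | 28, so subgroups of order 14 are possible by Lagrange.
The subgroups of order 14 are: {e, r, r^2, r^3, r^4, r^5, r^6, r^7, r^8, r^9, r^10, r^11, r^12, r^13}; {e, r^2, r^4, r^6, r^8, r^10, r^12, s, r^2s, r^4s, r^6s, r^8s, r^10s, r^12s}; {e, r^2, r^4, r^6, r^8, r^10, r^12, rs, r^3s, r^5s, r^7s, r^9s, r^11s, r^13s}.
So G has 3 subgroups of order 14.

3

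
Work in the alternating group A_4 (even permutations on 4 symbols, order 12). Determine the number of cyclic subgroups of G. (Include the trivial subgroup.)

8

Each element a generates a cyclic subgroup ⟨a⟩; distinct elements may generate the same one (a cyclic group of order d has φ(d) generators).
Cyclic subgroups by order — order 1: 1; order 2: 3; order 3: 4.
Total: 8.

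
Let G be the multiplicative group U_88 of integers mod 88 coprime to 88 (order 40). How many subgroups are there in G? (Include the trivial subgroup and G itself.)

32

|G| = 40, so by Lagrange every subgroup order divides 40. Divisors: 1, 2, 4, 5, 8, 10, 20, 40.
Subgroups by order — order 1: 1; order 2: 7; order 4: 7; order 5: 1; order 8: 1; order 10: 7; order 20: 7; order 40: 1.
Total: 1 + 7 + 7 + 1 + 1 + 7 + 7 + 1 = 32.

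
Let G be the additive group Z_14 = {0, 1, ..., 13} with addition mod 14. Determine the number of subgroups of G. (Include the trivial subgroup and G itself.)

4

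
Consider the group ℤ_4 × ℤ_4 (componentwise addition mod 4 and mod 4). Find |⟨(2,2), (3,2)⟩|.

|⟨(2,2)⟩| = 2 and |⟨(3,2)⟩| = 4, so |H| is a multiple of lcm(2, 4) = 4 and divides |G| = 16.
Closing under the operation: H = {(0,0), (0,2), (1,0), (1,2), (2,0), (2,2), (3,0), (3,2)}, so |H| = 8.

8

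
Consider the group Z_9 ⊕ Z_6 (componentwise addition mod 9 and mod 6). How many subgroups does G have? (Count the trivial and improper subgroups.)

20

|G| = 54, so by Lagrange every subgroup order divides 54. Divisors: 1, 2, 3, 6, 9, 18, 27, 54.
Subgroups by order — order 1: 1; order 2: 1; order 3: 4; order 6: 4; order 9: 4; order 18: 4; order 27: 1; order 54: 1.
Total: 1 + 1 + 4 + 4 + 4 + 4 + 1 + 1 = 20.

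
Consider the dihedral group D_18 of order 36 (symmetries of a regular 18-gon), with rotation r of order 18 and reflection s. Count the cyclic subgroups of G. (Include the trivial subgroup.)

24

Each element a generates a cyclic subgroup ⟨a⟩; distinct elements may generate the same one (a cyclic group of order d has φ(d) generators).
Cyclic subgroups by order — order 1: 1; order 2: 19; order 3: 1; order 6: 1; order 9: 1; order 18: 1.
Total: 24.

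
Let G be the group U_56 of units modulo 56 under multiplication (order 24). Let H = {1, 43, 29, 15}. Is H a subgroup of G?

Yes

|H| = 4 divides |G| = 24, consistent with Lagrange.
H contains the identity, every element's inverse is in H, and H is closed under ·: it is a subgroup.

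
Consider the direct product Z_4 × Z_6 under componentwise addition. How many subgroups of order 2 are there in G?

3

|G| = 24 and 2 | 24, so subgroups of order 2 are possible by Lagrange.
The subgroups of order 2 are: {(0,0), (0,3)}; {(0,0), (2,0)}; {(0,0), (2,3)}.
So G has 3 subgroups of order 2.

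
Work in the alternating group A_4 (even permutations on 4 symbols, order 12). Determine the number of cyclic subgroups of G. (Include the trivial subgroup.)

A cyclic subgroup of order d is generated by each of its φ(d) elements of order d, so the cyclic subgroups of order d number (#elements of order d)/φ(d).
Cyclic subgroups by order — order 1: 1; order 2: 3; order 3: 4.
Total: 8.

8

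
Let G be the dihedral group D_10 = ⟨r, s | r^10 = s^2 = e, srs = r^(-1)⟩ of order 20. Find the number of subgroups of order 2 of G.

11

|G| = 20 and 2 | 20, so subgroups of order 2 are possible by Lagrange.
The subgroups of order 2 are: {e, r^2s}; {e, r^3s}; {e, r^4s}; {e, r^5}; … (11 in all).
So G has 11 subgroups of order 2.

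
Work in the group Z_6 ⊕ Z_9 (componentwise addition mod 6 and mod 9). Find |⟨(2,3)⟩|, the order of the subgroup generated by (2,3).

3

The order of (2,3) in Z_6 × Z_9 is lcm(ord(2) in Z_6, ord(3) in Z_9).
ord(2) = 3 and ord(3) = 3, so |⟨(2,3)⟩| = lcm(3, 3) = 3.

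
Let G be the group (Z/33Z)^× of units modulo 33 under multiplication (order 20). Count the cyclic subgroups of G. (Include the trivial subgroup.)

8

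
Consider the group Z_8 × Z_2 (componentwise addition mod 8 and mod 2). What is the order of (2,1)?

The order of (2,1) in Z_8 × Z_2 is lcm(ord(2) in Z_8, ord(1) in Z_2).
ord(2) = 4 and ord(1) = 2, so |⟨(2,1)⟩| = lcm(4, 2) = 4.

4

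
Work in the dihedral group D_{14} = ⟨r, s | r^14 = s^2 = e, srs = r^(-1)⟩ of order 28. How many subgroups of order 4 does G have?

|G| = 28 and 4 | 28, so subgroups of order 4 are possible by Lagrange.
The subgroups of order 4 are: {e, r^7, r^3s, r^10s}; {e, r^7, r^4s, r^11s}; {e, r^7, r^5s, r^12s}; {e, r^7, r^6s, r^13s}; … (7 in all).
So G has 7 subgroups of order 4.

7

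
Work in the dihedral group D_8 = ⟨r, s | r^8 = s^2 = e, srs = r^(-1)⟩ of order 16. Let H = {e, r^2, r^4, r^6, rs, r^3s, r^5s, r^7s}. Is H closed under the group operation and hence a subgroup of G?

Yes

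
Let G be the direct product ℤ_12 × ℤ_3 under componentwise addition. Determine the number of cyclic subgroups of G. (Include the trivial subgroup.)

15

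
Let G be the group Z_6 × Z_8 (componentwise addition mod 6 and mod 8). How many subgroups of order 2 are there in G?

|G| = 48 and 2 | 48, so subgroups of order 2 are possible by Lagrange.
The subgroups of order 2 are: {(0,0), (0,4)}; {(0,0), (3,0)}; {(0,0), (3,4)}.
So G has 3 subgroups of order 2.

3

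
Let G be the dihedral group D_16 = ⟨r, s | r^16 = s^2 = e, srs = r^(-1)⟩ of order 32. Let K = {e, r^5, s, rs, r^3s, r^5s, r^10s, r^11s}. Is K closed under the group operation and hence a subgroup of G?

r^5 ∈ K but its inverse r^11 ∉ K, so K is not a subgroup.

No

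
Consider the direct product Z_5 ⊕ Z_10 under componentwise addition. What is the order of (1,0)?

The order of (1,0) in Z_5 × Z_10 is lcm(ord(1) in Z_5, ord(0) in Z_10).
ord(1) = 5 and ord(0) = 1, so |⟨(1,0)⟩| = lcm(5, 1) = 5.

5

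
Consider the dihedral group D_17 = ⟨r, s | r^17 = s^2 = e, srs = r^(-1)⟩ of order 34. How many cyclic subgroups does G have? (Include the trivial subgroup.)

Each element a generates a cyclic subgroup ⟨a⟩; distinct elements may generate the same one (a cyclic group of order d has φ(d) generators).
Cyclic subgroups by order — order 1: 1; order 2: 17; order 17: 1.
Total: 19.

19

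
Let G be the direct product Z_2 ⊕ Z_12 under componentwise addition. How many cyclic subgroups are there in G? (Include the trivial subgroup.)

A cyclic subgroup of order d is generated by each of its φ(d) elements of order d, so the cyclic subgroups of order d number (#elements of order d)/φ(d).
Cyclic subgroups by order — order 1: 1; order 2: 3; order 3: 1; order 4: 2; order 6: 3; order 12: 2.
Total: 12.

12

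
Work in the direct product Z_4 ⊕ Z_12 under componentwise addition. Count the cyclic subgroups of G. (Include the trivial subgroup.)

Group the elements of G by the cyclic subgroup they generate; each cyclic subgroup of order d accounts for φ(d) elements.
Cyclic subgroups by order — order 1: 1; order 2: 3; order 3: 1; order 4: 6; order 6: 3; order 12: 6.
Total: 20.

20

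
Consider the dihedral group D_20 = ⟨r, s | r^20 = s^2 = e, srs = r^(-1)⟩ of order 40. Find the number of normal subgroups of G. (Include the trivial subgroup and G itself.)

G has 48 subgroups. Checking conjugation-invariance by order — order 1: 1/1 normal; order 2: 1/21 normal; order 4: 1/11 normal; order 5: 1/1 normal; order 8: 0/5 normal; order 10: 1/5 normal; order 20: 3/3 normal; order 40: 1/1 normal.
Total normal subgroups: 9.

9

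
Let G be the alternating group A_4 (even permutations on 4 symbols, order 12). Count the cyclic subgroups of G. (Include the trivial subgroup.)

8

Group the elements of G by the cyclic subgroup they generate; each cyclic subgroup of order d accounts for φ(d) elements.
Cyclic subgroups by order — order 1: 1; order 2: 3; order 3: 4.
Total: 8.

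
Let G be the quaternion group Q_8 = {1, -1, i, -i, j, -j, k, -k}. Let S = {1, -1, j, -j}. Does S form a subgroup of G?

|S| = 4 divides |G| = 8, consistent with Lagrange.
S contains the identity, every element's inverse is in S, and S is closed under ·: it is a subgroup.
In fact S = ⟨j⟩.

Yes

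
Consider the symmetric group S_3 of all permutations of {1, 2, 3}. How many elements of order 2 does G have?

3

The elements of order 2 are: (2 3), (1 2), (1 3).
That's 3.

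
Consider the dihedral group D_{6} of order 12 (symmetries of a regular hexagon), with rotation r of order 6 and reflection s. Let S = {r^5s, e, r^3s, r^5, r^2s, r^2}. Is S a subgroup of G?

r^5 ∈ S but its inverse r ∉ S, so S is not a subgroup.

No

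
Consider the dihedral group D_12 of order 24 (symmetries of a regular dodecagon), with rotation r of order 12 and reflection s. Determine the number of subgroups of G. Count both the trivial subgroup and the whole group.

|G| = 24, so by Lagrange every subgroup order divides 24. Divisors: 1, 2, 3, 4, 6, 8, 12, 24.
Subgroups by order — order 1: 1; order 2: 13; order 3: 1; order 4: 7; order 6: 5; order 8: 3; order 12: 3; order 24: 1.
Total: 1 + 13 + 1 + 7 + 5 + 3 + 3 + 1 = 34.

34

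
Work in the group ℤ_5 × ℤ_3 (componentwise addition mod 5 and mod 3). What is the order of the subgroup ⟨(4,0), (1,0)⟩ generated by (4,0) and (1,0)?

5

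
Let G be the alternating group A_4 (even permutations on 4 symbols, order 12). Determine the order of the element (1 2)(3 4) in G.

2

Computing powers of (1 2)(3 4): the smallest k with ((1 2)(3 4))^k = e is k = 2.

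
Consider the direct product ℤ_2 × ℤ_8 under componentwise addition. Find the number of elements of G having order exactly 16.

An element (a,b) has order lcm(ord(a), ord(b)); count pairs with lcm equal to 16.
Enumerating gives 0 such elements.

0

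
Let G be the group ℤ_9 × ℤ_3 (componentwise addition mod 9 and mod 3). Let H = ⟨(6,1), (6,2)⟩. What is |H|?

9

|⟨(6,1)⟩| = 3 and |⟨(6,2)⟩| = 3, so |H| is a multiple of lcm(3, 3) = 3 and divides |G| = 27.
Closing under the operation: H = {(0,0), (0,1), (0,2), (3,0), (3,1), (3,2), (6,0), (6,1), (6,2)}, so |H| = 9.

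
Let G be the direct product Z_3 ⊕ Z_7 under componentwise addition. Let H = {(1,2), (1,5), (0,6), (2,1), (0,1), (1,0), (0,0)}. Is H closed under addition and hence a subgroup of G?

No

(1,2) ∈ H but its inverse (2,5) ∉ H, so H is not a subgroup.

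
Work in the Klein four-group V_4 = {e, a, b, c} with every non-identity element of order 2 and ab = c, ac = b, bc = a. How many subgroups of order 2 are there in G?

3

|G| = 4 and 2 | 4, so subgroups of order 2 are possible by Lagrange.
The subgroups of order 2 are: {e, a}; {e, b}; {e, c}.
So G has 3 subgroups of order 2.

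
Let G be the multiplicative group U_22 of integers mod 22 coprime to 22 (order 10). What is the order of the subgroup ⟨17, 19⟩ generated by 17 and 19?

10

|⟨17⟩| = 10 and |⟨19⟩| = 10, so |H| is a multiple of lcm(10, 10) = 10 and divides |G| = 10.
Closing {17, 19} under the group operation gives all of G, so |H| = 10.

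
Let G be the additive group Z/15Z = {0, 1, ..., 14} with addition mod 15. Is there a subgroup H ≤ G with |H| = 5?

Yes

5 | 15. A subgroup of order 5 is {0, 3, 6, 9, 12}.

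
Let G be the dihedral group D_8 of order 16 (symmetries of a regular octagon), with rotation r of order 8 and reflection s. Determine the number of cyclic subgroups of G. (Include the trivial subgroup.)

12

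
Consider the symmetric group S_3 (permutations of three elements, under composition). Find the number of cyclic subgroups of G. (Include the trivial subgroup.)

5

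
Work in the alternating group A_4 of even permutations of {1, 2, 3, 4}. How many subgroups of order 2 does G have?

|G| = 12 and 2 | 12, so subgroups of order 2 are possible by Lagrange.
The subgroups of order 2 are: {e, (1 2)(3 4)}; {e, (1 3)(2 4)}; {e, (1 4)(2 3)}.
So G has 3 subgroups of order 2.

3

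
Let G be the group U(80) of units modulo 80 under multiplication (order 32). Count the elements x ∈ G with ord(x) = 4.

Enumerating element orders in G gives 24 elements of order 4.

24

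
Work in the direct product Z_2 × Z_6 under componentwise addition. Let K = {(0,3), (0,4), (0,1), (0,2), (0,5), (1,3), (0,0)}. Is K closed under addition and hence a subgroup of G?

|K| = 7 does not divide |G| = 12, so by Lagrange K is not a subgroup.

No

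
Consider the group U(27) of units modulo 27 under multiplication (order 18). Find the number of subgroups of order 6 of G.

|G| = 18 and 6 | 18, so subgroups of order 6 are possible by Lagrange.
The subgroups of order 6 are: {1, 8, 10, 17, 19, 26}.
So G has 1 subgroup of order 6.

1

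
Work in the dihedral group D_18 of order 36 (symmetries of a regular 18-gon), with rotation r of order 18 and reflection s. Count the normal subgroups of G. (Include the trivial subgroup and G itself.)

9

G has 45 subgroups. Checking conjugation-invariance by order — order 1: 1/1 normal; order 2: 1/19 normal; order 3: 1/1 normal; order 4: 0/9 normal; order 6: 1/7 normal; order 9: 1/1 normal; order 12: 0/3 normal; order 18: 3/3 normal; order 36: 1/1 normal.
Total normal subgroups: 9.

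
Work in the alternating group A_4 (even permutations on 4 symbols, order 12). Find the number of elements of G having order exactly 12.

No element of G has order 12 (even though 12 | 12).

0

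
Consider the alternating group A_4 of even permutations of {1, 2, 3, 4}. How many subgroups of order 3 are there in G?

4

|G| = 12 and 3 | 12, so subgroups of order 3 are possible by Lagrange.
The subgroups of order 3 are: {e, (1 2 3), (1 3 2)}; {e, (1 2 4), (1 4 2)}; {e, (1 3 4), (1 4 3)}; {e, (2 3 4), (2 4 3)}.
So G has 4 subgroups of order 3.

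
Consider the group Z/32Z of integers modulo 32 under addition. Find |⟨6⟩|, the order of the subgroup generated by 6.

In Z/32Z, the order of an element a is n/gcd(a, n).
gcd(6, 32) = 2, so |⟨6⟩| = 32/2 = 16.

16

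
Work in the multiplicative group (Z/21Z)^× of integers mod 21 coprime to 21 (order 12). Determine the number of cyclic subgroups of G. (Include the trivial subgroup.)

Group the elements of G by the cyclic subgroup they generate; each cyclic subgroup of order d accounts for φ(d) elements.
Cyclic subgroups by order — order 1: 1; order 2: 3; order 3: 1; order 6: 3.
Total: 8.

8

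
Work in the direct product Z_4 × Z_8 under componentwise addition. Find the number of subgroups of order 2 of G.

3

|G| = 32 and 2 | 32, so subgroups of order 2 are possible by Lagrange.
The subgroups of order 2 are: {(0,0), (0,4)}; {(0,0), (2,0)}; {(0,0), (2,4)}.
So G has 3 subgroups of order 2.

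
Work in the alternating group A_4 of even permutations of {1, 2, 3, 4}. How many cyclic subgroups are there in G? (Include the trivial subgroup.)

8

A cyclic subgroup of order d is generated by each of its φ(d) elements of order d, so the cyclic subgroups of order d number (#elements of order d)/φ(d).
Cyclic subgroups by order — order 1: 1; order 2: 3; order 3: 4.
Total: 8.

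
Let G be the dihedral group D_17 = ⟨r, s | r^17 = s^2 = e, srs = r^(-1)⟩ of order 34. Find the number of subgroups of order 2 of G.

|G| = 34 and 2 | 34, so subgroups of order 2 are possible by Lagrange.
The subgroups of order 2 are: {e, r^10s}; {e, r^11s}; {e, r^12s}; {e, r^13s}; … (17 in all).
So G has 17 subgroups of order 2.

17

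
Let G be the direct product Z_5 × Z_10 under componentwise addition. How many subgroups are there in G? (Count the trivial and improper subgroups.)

16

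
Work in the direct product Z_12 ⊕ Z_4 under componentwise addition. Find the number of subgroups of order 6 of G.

3

|G| = 48 and 6 | 48, so subgroups of order 6 are possible by Lagrange.
The subgroups of order 6 are: {(0,0), (0,2), (4,0), (4,2), (8,0), (8,2)}; {(0,0), (2,0), (4,0), (6,0), (8,0), (10,0)}; {(0,0), (2,2), (4,0), (6,2), (8,0), (10,2)}.
So G has 3 subgroups of order 6.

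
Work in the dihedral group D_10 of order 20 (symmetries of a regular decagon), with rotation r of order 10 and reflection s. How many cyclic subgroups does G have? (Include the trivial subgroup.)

14

Group the elements of G by the cyclic subgroup they generate; each cyclic subgroup of order d accounts for φ(d) elements.
Cyclic subgroups by order — order 1: 1; order 2: 11; order 5: 1; order 10: 1.
Total: 14.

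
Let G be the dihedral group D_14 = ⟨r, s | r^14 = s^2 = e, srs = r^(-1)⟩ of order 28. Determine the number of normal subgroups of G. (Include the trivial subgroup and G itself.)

G has 28 subgroups. Checking conjugation-invariance by order — order 1: 1/1 normal; order 2: 1/15 normal; order 4: 0/7 normal; order 7: 1/1 normal; order 14: 3/3 normal; order 28: 1/1 normal.
Total normal subgroups: 7.

7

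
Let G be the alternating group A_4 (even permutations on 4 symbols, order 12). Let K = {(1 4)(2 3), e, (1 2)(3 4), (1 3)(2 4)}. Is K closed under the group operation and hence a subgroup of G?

Yes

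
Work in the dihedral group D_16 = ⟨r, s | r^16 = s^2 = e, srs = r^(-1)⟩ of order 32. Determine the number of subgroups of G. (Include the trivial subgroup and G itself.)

36

|G| = 32, so by Lagrange every subgroup order divides 32. Divisors: 1, 2, 4, 8, 16, 32.
Subgroups by order — order 1: 1; order 2: 17; order 4: 9; order 8: 5; order 16: 3; order 32: 1.
Total: 1 + 17 + 9 + 5 + 3 + 1 = 36.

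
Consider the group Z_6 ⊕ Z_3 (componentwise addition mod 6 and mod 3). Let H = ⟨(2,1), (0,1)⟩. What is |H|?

|⟨(2,1)⟩| = 3 and |⟨(0,1)⟩| = 3, so |H| is a multiple of lcm(3, 3) = 3 and divides |G| = 18.
Closing under the operation: H = {(0,0), (0,1), (0,2), (2,0), (2,1), (2,2), (4,0), (4,1), (4,2)}, so |H| = 9.

9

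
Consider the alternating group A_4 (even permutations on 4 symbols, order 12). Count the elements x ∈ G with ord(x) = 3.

The elements of order 3 are: (2 3 4), (2 4 3), (1 2 3), (1 2 4), (1 3 2), (1 3 4), (1 4 2), (1 4 3).
That's 8.

8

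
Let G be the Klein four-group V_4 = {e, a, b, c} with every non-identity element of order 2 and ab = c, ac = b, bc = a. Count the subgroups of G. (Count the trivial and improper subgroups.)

5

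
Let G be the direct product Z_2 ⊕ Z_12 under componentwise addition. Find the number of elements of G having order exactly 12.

8

An element (a,b) has order lcm(ord(a), ord(b)); count pairs with lcm equal to 12.
Enumerating gives 8 such elements.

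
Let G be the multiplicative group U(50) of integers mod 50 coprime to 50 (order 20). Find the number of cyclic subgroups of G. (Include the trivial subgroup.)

6

Group the elements of G by the cyclic subgroup they generate; each cyclic subgroup of order d accounts for φ(d) elements.
Cyclic subgroups by order — order 1: 1; order 2: 1; order 4: 1; order 5: 1; order 10: 1; order 20: 1.
Total: 6.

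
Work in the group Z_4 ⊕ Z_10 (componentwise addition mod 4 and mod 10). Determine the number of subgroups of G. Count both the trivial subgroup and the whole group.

|G| = 40, so by Lagrange every subgroup order divides 40. Divisors: 1, 2, 4, 5, 8, 10, 20, 40.
Subgroups by order — order 1: 1; order 2: 3; order 4: 3; order 5: 1; order 8: 1; order 10: 3; order 20: 3; order 40: 1.
Total: 1 + 3 + 3 + 1 + 1 + 3 + 3 + 1 = 16.

16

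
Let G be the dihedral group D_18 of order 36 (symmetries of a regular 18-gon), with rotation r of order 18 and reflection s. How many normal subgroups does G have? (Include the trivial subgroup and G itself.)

G has 45 subgroups. Checking conjugation-invariance by order — order 1: 1/1 normal; order 2: 1/19 normal; order 3: 1/1 normal; order 4: 0/9 normal; order 6: 1/7 normal; order 9: 1/1 normal; order 12: 0/3 normal; order 18: 3/3 normal; order 36: 1/1 normal.
Total normal subgroups: 9.

9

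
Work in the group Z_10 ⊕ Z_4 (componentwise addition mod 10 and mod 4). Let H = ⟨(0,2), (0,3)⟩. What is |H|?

|⟨(0,2)⟩| = 2 and |⟨(0,3)⟩| = 4, so |H| is a multiple of lcm(2, 4) = 4 and divides |G| = 40.
Closing under the operation: H = {(0,0), (0,1), (0,2), (0,3)}, so |H| = 4.

4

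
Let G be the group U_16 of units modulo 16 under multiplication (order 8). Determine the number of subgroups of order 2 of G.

3

|G| = 8 and 2 | 8, so subgroups of order 2 are possible by Lagrange.
The subgroups of order 2 are: {1, 15}; {1, 7}; {1, 9}.
So G has 3 subgroups of order 2.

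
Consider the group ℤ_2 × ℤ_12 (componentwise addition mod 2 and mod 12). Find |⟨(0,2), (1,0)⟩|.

12

|⟨(0,2)⟩| = 6 and |⟨(1,0)⟩| = 2, so |H| is a multiple of lcm(6, 2) = 6 and divides |G| = 24.
Closing under the operation: H = {(0,0), (0,2), (0,4), (0,6), (0,8), (0,10), (1,0), (1,2), (1,4), (1,6), (1,8), (1,10)}, so |H| = 12.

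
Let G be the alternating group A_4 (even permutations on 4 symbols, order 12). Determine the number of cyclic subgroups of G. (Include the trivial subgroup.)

Group the elements of G by the cyclic subgroup they generate; each cyclic subgroup of order d accounts for φ(d) elements.
Cyclic subgroups by order — order 1: 1; order 2: 3; order 3: 4.
Total: 8.

8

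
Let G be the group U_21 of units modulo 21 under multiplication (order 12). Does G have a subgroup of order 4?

Yes

4 | 12. A subgroup of order 4 is {1, 8, 13, 20}.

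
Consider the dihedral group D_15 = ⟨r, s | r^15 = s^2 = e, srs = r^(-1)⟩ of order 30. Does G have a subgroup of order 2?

Yes

2 | 30. A subgroup of order 2 is {e, r^10s}.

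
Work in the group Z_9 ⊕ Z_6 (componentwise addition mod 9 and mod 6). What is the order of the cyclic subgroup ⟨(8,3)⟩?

18

The order of (8,3) in Z_9 × Z_6 is lcm(ord(8) in Z_9, ord(3) in Z_6).
ord(8) = 9 and ord(3) = 2, so |⟨(8,3)⟩| = lcm(9, 2) = 18.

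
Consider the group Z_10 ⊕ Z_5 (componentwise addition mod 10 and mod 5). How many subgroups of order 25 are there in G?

|G| = 50 and 25 | 50, so subgroups of order 25 are possible by Lagrange.
The subgroups of order 25 are: {(0,0), (0,1), (0,2), (0,3), (0,4), (2,0), (2,1), (2,2), (2,3), (2,4), (4,0), (4,1), (4,2), (4,3), (4,4), (6,0), (6,1), (6,2), (6,3), (6,4), (8,0), (8,1), (8,2), (8,3), (8,4)}.
So G has 1 subgroup of order 25.

1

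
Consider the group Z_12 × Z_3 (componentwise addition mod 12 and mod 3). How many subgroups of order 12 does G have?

|G| = 36 and 12 | 36, so subgroups of order 12 are possible by Lagrange.
The subgroups of order 12 are: {(0,0), (0,1), (0,2), (3,0), (3,1), (3,2), (6,0), (6,1), (6,2), (9,0), (9,1), (9,2)}; {(0,0), (1,0), (2,0), (3,0), (4,0), (5,0), (6,0), (7,0), (8,0), (9,0), (10,0), (11,0)}; {(0,0), (1,1), (2,2), (3,0), (4,1), (5,2), (6,0), (7,1), (8,2), (9,0), (10,1), (11,2)}; {(0,0), (1,2), (2,1), (3,0), (4,2), (5,1), (6,0), (7,2), (8,1), (9,0), (10,2), (11,1)}.
So G has 4 subgroups of order 12.

4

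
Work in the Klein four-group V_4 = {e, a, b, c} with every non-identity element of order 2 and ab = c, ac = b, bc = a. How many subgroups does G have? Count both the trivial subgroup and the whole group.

|G| = 4, so by Lagrange every subgroup order divides 4. Divisors: 1, 2, 4.
Subgroups by order — order 1: 1; order 2: 3; order 4: 1.
Total: 1 + 3 + 1 = 5.

5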